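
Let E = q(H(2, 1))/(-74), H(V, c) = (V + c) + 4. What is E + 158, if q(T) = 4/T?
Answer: 40920/259 ≈ 157.99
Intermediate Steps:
H(V, c) = 4 + V + c
E = -2/259 (E = (4/(4 + 2 + 1))/(-74) = (4/7)*(-1/74) = -2/259 ≈ -0.0077220)
E + 158 = -2/259 + 158 = 40920/259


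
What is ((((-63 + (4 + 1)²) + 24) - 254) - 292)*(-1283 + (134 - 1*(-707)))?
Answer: 247520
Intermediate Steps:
((((-63 + (4 + 1)²) + 24) - 254) - 292)*(-1283 + (134 - 1*(-707))) = ((((-63 + 5²) + 24) - 254) - 292)*(-1283 + (134 + 707)) = ((((-63 + 25) + 24) - 254) - 292)*(-1283 + 841) = (((-38 + 24) - 254) - 292)*(-442) = ((-14 - 254) - 292)*(-442) = (-268 - 292)*(-442) = -560*(-442) = 247520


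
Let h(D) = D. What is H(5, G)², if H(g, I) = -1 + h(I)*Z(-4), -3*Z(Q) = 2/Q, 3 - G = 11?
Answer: 49/9 ≈ 5.4444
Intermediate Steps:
G = -8 (G = 3 - 1*11 = 3 - 11 = -8)
Z(Q) = -2/(3*Q)
H(g, I) = -1 + I/6 (H(g, I) = -1 + I*(-⅔/(-4)) = -1 + I*(-⅔*(-¼)) = -1 + I*(⅙) = -1 + I/6)
H(5, G)² = (-1 + (⅙)*(-8))² = (-1 - 4/3)² = (-7/3)² = 49/9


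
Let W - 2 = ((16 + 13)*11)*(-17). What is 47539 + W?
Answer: 42118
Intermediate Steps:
W = -5421 (W = 2 + ((16 + 13)*11)*(-17) = 2 + (29*11)*(-17) = 2 + 319*(-17) = 2 - 5423 = -5421)
47539 + W = 47539 - 5421 = 42118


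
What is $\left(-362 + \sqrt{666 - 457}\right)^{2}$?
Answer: $\left(362 - \sqrt{209}\right)^{2} \approx 1.2079 \cdot 10^{5}$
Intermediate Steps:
$\left(-362 + \sqrt{666 - 457}\right)^{2} = \left(-362 + \sqrt{209}\right)^{2}$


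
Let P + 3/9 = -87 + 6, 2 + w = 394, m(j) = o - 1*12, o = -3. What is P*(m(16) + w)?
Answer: -91988/3 ≈ -30663.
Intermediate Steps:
m(j) = -15 (m(j) = -3 - 1*12 = -3 - 12 = -15)
w = 392 (w = -2 + 394 = 392)
P = -244/3 (P = -1/3 + (-87 + 6) = -1/3 - 81 = -244/3 ≈ -81.333)
P*(m(16) + w) = -244*(-15 + 392)/3 = -244/3*377 = -91988/3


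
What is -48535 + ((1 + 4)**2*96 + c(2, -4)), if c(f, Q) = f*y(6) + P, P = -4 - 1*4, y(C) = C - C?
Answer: -46143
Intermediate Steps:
y(C) = 0
P = -8 (P = -4 - 4 = -8)
c(f, Q) = -8 (c(f, Q) = f*0 - 8 = 0 - 8 = -8)
-48535 + ((1 + 4)**2*96 + c(2, -4)) = -48535 + ((1 + 4)**2*96 - 8) = -48535 + (5**2*96 - 8) = -48535 + (25*96 - 8) = -48535 + (2400 - 8) = -48535 + 2392 = -46143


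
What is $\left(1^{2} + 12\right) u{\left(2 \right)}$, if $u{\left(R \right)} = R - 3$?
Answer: $-13$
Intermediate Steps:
$u{\left(R \right)} = -3 + R$
$\left(1^{2} + 12\right) u{\left(2 \right)} = \left(1^{2} + 12\right) \left(-3 + 2\right) = \left(1 + 12\right) \left(-1\right) = 13 \left(-1\right) = -13$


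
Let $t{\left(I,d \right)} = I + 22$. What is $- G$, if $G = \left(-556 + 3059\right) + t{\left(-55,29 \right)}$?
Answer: $-2470$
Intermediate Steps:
$t{\left(I,d \right)} = 22 + I$
$G = 2470$ ($G = \left(-556 + 3059\right) + \left(22 - 55\right) = 2503 - 33 = 2470$)
$- G = \left(-1\right) 2470 = -2470$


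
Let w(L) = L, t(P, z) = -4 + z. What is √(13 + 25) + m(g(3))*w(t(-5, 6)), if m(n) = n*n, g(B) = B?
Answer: 18 + √38 ≈ 24.164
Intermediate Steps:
m(n) = n²
√(13 + 25) + m(g(3))*w(t(-5, 6)) = √(13 + 25) + 3²*(-4 + 6) = √38 + 9*2 = √38 + 18 = 18 + √38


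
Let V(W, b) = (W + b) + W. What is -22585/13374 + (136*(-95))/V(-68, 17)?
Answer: 10006145/93618 ≈ 106.88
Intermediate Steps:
V(W, b) = b + 2*W
-22585/13374 + (136*(-95))/V(-68, 17) = -22585/13374 + (136*(-95))/(17 + 2*(-68)) = -22585*1/13374 - 12920/(17 - 136) = -22585/13374 - 12920/(-119) = -22585/13374 - 12920*(-1/119) = -22585/13374 + 760/7 = 10006145/93618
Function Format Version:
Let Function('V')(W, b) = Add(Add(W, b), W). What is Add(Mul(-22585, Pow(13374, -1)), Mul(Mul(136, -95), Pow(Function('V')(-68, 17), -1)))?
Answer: Rational(10006145, 93618) ≈ 106.88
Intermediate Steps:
Function('V')(W, b) = Add(b, Mul(2, W))
Add(Mul(-22585, Pow(13374, -1)), Mul(Mul(136, -95), Pow(Function('V')(-68, 17), -1))) = Add(Mul(-22585, Pow(13374, -1)), Mul(Mul(136, -95), Pow(Add(17, Mul(2, -68)), -1))) = Add(Mul(-22585, Rational(1, 13374)), Mul(-12920, Pow(Add(17, -136), -1))) = Add(Rational(-22585, 13374), Mul(-12920, Pow(-119, -1))) = Add(Rational(-22585, 13374), Mul(-12920, Rational(-1, 119))) = Add(Rational(-22585, 13374), Rational(760, 7)) = Rational(10006145, 93618)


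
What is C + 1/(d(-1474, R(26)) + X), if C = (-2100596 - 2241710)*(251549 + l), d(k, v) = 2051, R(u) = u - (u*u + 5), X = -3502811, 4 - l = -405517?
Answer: -9988364943212599201/3500760 ≈ -2.8532e+12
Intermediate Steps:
l = 405521 (l = 4 - 1*(-405517) = 4 + 405517 = 405521)
R(u) = -5 + u - u² (R(u) = u - (u² + 5) = u - (5 + u²) = u + (-5 - u²) = -5 + u - u²)
C = -2853199003420 (C = (-2100596 - 2241710)*(251549 + 405521) = -4342306*657070 = -2853199003420)
C + 1/(d(-1474, R(26)) + X) = -2853199003420 + 1/(2051 - 3502811) = -2853199003420 + 1/(-3500760) = -2853199003420 - 1/3500760 = -9988364943212599201/3500760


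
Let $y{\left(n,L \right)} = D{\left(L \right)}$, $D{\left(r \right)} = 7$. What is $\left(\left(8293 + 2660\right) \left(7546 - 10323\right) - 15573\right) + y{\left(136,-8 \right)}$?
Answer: $-30432047$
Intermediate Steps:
$y{\left(n,L \right)} = 7$
$\left(\left(8293 + 2660\right) \left(7546 - 10323\right) - 15573\right) + y{\left(136,-8 \right)} = \left(\left(8293 + 2660\right) \left(7546 - 10323\right) - 15573\right) + 7 = \left(10953 \left(-2777\right) - 15573\right) + 7 = \left(-30416481 - 15573\right) + 7 = -30432054 + 7 = -30432047$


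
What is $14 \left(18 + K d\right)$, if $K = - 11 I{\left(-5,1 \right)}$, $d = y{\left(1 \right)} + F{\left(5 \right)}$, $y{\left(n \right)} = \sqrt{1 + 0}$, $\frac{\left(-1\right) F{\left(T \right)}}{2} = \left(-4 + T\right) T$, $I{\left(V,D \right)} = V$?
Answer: $-6678$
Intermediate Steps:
$F{\left(T \right)} = - 2 T \left(-4 + T\right)$ ($F{\left(T \right)} = - 2 \left(-4 + T\right) T = - 2 T \left(-4 + T\right)$)
$y{\left(n \right)} = 1$ ($y{\left(n \right)} = \sqrt{1} = 1$)
$d = -9$ ($d = 1 + 2 \cdot 5 \left(4 - 5\right) = 1 + 2 \cdot 5 \left(-1\right) = 1 - 10 = -9$)
$K = 55$ ($K = \left(-11\right) \left(-5\right) = 55$)
$14 \left(18 + K d\right) = 14 \left(18 + 55 \left(-9\right)\right) = 14 \left(18 - 495\right) = 14 \left(-477\right) = -6678$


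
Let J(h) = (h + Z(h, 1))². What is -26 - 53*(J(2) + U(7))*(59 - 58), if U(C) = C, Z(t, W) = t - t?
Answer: -609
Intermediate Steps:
Z(t, W) = 0
J(h) = h² (J(h) = (h + 0)² = h²)
-26 - 53*(J(2) + U(7))*(59 - 58) = -26 - 53*(2² + 7)*(59 - 58) = -26 - 53*(4 + 7) = -26 - 583 = -609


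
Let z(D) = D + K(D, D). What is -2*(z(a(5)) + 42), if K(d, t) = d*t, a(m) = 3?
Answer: -108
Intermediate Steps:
z(D) = D + D² (z(D) = D + D*D = D + D²)
-2*(z(a(5)) + 42) = -2*(3*(1 + 3) + 42) = -2*(3*4 + 42) = -2*(12 + 42) = -2*54 = -108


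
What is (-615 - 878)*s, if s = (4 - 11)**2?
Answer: -73157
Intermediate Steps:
s = 49 (s = (-7)**2 = 49)
(-615 - 878)*s = (-615 - 878)*49 = -1493*49 = -73157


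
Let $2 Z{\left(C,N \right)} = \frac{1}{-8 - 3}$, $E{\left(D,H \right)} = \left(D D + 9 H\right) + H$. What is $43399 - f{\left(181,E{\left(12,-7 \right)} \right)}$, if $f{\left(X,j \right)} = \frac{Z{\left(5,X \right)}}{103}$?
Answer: $\frac{98342135}{2266} \approx 43399.0$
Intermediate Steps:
$E{\left(D,H \right)} = D^{2} + 10 H$ ($E{\left(D,H \right)} = \left(D^{2} + 9 H\right) + H = D^{2} + 10 H$)
$Z{\left(C,N \right)} = - \frac{1}{22}$ ($Z{\left(C,N \right)} = \frac{1}{2 \left(-8 - 3\right)} = \frac{1}{2 \left(-11\right)} = \frac{1}{2} \left(- \frac{1}{11}\right) = - \frac{1}{22}$)
$f{\left(X,j \right)} = - \frac{1}{2266}$ ($f{\left(X,j \right)} = - \frac{1}{22 \cdot 103} = \left(- \frac{1}{22}\right) \frac{1}{103} = - \frac{1}{2266}$)
$43399 - f{\left(181,E{\left(12,-7 \right)} \right)} = 43399 - - \frac{1}{2266} = 43399 + \frac{1}{2266} = \frac{98342135}{2266}$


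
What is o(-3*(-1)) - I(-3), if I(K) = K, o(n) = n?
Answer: 6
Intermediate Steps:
o(-3*(-1)) - I(-3) = -3*(-1) - 1*(-3) = 3 + 3 = 6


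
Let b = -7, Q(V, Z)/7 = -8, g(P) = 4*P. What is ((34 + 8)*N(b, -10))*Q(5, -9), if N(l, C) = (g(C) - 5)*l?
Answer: -740880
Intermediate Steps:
Q(V, Z) = -56 (Q(V, Z) = 7*(-8) = -56)
N(l, C) = l*(-5 + 4*C) (N(l, C) = (4*C - 5)*l = (-5 + 4*C)*l = l*(-5 + 4*C))
((34 + 8)*N(b, -10))*Q(5, -9) = ((34 + 8)*(-7*(-5 + 4*(-10))))*(-56) = (42*(-7*(-5 - 40)))*(-56) = (42*(-7*(-45)))*(-56) = (42*315)*(-56) = 13230*(-56) = -740880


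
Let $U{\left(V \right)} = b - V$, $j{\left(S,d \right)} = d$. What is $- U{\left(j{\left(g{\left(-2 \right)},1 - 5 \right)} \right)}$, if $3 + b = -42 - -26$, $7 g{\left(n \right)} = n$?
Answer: $15$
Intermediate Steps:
$g{\left(n \right)} = \frac{n}{7}$
$b = -19$ ($b = -3 - 16 = -19$)
$U{\left(V \right)} = -19 - V$
$- U{\left(j{\left(g{\left(-2 \right)},1 - 5 \right)} \right)} = - (-19 - \left(1 - 5\right)) = - (-19 - -4) = - (-19 + 4) = \left(-1\right) \left(-15\right) = 15$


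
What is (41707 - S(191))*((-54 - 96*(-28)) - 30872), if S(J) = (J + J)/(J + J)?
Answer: -1177694028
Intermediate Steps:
S(J) = 1 (S(J) = (2*J)/((2*J)) = (2*J)*(1/(2*J)) = 1)
(41707 - S(191))*((-54 - 96*(-28)) - 30872) = (41707 - 1*1)*((-54 - 96*(-28)) - 30872) = (41707 - 1)*((-54 + 2688) - 30872) = 41706*(2634 - 30872) = 41706*(-28238) = -1177694028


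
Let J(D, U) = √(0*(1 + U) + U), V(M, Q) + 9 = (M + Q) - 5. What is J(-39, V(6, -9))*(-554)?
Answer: -554*I*√17 ≈ -2284.2*I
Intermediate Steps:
V(M, Q) = -14 + M + Q (V(M, Q) = -9 + ((M + Q) - 5) = -9 + (-5 + M + Q) = -14 + M + Q)
J(D, U) = √U (J(D, U) = √(0 + U) = √U)
J(-39, V(6, -9))*(-554) = √(-14 + 6 - 9)*(-554) = √(-17)*(-554) = (I*√17)*(-554) = -554*I*√17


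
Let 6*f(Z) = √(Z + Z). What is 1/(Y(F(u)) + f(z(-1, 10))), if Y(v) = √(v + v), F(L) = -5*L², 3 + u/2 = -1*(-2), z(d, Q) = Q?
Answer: 3/(√5 + 6*I*√10) ≈ 0.018379 - 0.15595*I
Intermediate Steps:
u = -2 (u = -6 + 2*(-1*(-2)) = -6 + 2*2 = -6 + 4 = -2)
f(Z) = √2*√Z/6 (f(Z) = √(Z + Z)/6 = √(2*Z)/6 = (√2*√Z)/6 = √2*√Z/6)
Y(v) = √2*√v (Y(v) = √(2*v) = √2*√v)
1/(Y(F(u)) + f(z(-1, 10))) = 1/(√2*√(-5*(-2)²) + √2*√10/6) = 1/(√2*√(-5*4) + √5/3) = 1/(√2*√(-20) + √5/3) = 1/(√2*(2*I*√5) + √5/3) = 1/(2*I*√10 + √5/3) = 1/(√5/3 + 2*I*√10)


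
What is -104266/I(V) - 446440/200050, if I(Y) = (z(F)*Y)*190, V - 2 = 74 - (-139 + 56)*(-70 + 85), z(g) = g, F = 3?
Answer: -3570143401/1506316485 ≈ -2.3701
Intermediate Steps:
V = 1321 (V = 2 + (74 - (-139 + 56)*(-70 + 85)) = 2 + (74 - (-83)*15) = 2 + (74 - 1*(-1245)) = 2 + (74 + 1245) = 2 + 1319 = 1321)
I(Y) = 570*Y (I(Y) = (3*Y)*190 = 570*Y)
-104266/I(V) - 446440/200050 = -104266/(570*1321) - 446440/200050 = -104266/752970 - 446440*1/200050 = -104266*1/752970 - 44644/20005 = -52133/376485 - 44644/20005 = -3570143401/1506316485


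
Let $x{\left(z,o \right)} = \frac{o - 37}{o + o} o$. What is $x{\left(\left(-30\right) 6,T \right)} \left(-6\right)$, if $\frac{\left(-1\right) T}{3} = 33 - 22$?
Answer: $210$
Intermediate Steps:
$T = -33$ ($T = - 3 \left(33 - 22\right) = \left(-3\right) 11 = -33$)
$x{\left(z,o \right)} = - \frac{37}{2} + \frac{o}{2}$ ($x{\left(z,o \right)} = \frac{-37 + o}{2 o} o = - \frac{37}{2} + \frac{o}{2}$)
$x{\left(\left(-30\right) 6,T \right)} \left(-6\right) = \left(- \frac{37}{2} + \frac{1}{2} \left(-33\right)\right) \left(-6\right) = \left(- \frac{37}{2} - \frac{33}{2}\right) \left(-6\right) = \left(-35\right) \left(-6\right) = 210$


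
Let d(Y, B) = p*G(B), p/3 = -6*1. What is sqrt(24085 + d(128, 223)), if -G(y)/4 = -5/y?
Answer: sqrt(1197642685)/223 ≈ 155.19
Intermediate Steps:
G(y) = 20/y (G(y) = -(-20)/y = 20/y)
p = -18 (p = 3*(-6*1) = 3*(-6) = -18)
d(Y, B) = -360/B
sqrt(24085 + d(128, 223)) = sqrt(24085 - 360/223) = sqrt(5370595/223) = sqrt(1197642685)/223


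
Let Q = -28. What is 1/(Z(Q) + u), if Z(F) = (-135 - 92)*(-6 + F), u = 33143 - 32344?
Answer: 1/8517 ≈ 0.00011741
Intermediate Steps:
u = 799
Z(F) = 1362 - 227*F (Z(F) = -227*(-6 + F) = 1362 - 227*F)
1/(Z(Q) + u) = 1/((1362 - 227*(-28)) + 799) = 1/((1362 + 6356) + 799) = 1/(7718 + 799) = 1/8517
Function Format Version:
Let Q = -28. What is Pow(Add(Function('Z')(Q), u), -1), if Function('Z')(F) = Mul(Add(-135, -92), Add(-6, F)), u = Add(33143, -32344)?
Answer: Rational(1, 8517) ≈ 0.00011741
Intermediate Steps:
u = 799
Function('Z')(F) = Add(1362, Mul(-227, F)) (Function('Z')(F) = Mul(-227, Add(-6, F)) = Add(1362, Mul(-227, F)))
Pow(Add(Function('Z')(Q), u), -1) = Pow(Add(Add(1362, Mul(-227, -28)), 799), -1) = Pow(Add(Add(1362, 6356), 799), -1) = Pow(Add(7718, 799), -1) = Pow(8517, -1) = Rational(1, 8517)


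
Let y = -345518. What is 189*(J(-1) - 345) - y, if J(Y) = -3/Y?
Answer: 280880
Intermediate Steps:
189*(J(-1) - 345) - y = 189*(-3/(-1) - 345) - 1*(-345518) = 189*(-3*(-1) - 345) + 345518 = 189*(3 - 345) + 345518 = 189*(-342) + 345518 = -64638 + 345518 = 280880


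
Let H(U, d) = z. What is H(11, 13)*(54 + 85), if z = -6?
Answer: -834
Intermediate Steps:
H(U, d) = -6
H(11, 13)*(54 + 85) = -6*(54 + 85) = -6*139 = -834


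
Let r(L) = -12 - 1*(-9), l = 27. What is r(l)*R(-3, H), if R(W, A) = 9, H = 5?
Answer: -27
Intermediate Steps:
r(L) = -3 (r(L) = -12 + 9 = -3)
r(l)*R(-3, H) = -3*9 = -27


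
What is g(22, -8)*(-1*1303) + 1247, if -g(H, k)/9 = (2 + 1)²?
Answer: 106790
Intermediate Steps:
g(H, k) = -81 (g(H, k) = -9*(2 + 1)² = -9*3² = -9*9 = -81)
g(22, -8)*(-1*1303) + 1247 = -(-81)*1303 + 1247 = -81*(-1303) + 1247 = 105543 + 1247 = 106790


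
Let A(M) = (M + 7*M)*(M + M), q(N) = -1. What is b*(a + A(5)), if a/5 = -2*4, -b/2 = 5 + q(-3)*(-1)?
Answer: -4320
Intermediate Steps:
b = -12 (b = -2*(5 - 1*(-1)) = -2*(5 + 1) = -2*6 = -12)
A(M) = 16*M² (A(M) = (8*M)*(2*M) = 16*M²)
a = -40 (a = 5*(-2*4) = 5*(-8) = -40)
b*(a + A(5)) = -12*(-40 + 16*5²) = -12*(-40 + 16*25) = -12*(-40 + 400) = -12*360 = -4320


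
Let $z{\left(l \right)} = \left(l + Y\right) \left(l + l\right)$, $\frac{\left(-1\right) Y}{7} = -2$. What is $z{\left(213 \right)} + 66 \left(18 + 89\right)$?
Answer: $103764$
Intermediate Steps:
$Y = 14$ ($Y = \left(-7\right) \left(-2\right) = 14$)
$z{\left(l \right)} = 2 l \left(14 + l\right)$ ($z{\left(l \right)} = \left(l + 14\right) \left(l + l\right) = \left(14 + l\right) 2 l = 2 l \left(14 + l\right)$)
$z{\left(213 \right)} + 66 \left(18 + 89\right) = 2 \cdot 213 \left(14 + 213\right) + 66 \left(18 + 89\right) = 2 \cdot 213 \cdot 227 + 66 \cdot 107 = 96702 + 7062 = 103764$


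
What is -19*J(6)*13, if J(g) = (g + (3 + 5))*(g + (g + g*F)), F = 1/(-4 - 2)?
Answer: -38038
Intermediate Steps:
F = -⅙ (F = 1/(-6) = -⅙ ≈ -0.16667)
J(g) = 11*g*(8 + g)/6 (J(g) = (g + (3 + 5))*(g + (g + g*(-⅙))) = (g + 8)*(g + (g - g/6)) = (8 + g)*(g + 5*g/6) = (8 + g)*(11*g/6) = 11*g*(8 + g)/6)
-19*J(6)*13 = -209*6*(8 + 6)/6*13 = -209*6*14/6*13 = -19*154*13 = -2926*13 = -38038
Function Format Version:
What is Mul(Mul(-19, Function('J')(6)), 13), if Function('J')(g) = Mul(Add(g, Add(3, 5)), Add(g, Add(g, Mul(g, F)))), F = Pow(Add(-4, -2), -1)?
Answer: -38038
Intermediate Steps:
F = Rational(-1, 6) (F = Pow(-6, -1) = Rational(-1, 6) ≈ -0.16667)
Function('J')(g) = Mul(Rational(11, 6), g, Add(8, g)) (Function('J')(g) = Mul(Add(g, Add(3, 5)), Add(g, Add(g, Mul(g, Rational(-1, 6))))) = Mul(Add(g, 8), Add(g, Add(g, Mul(Rational(-1, 6), g)))) = Mul(Add(8, g), Add(g, Mul(Rational(5, 6), g))) = Mul(Add(8, g), Mul(Rational(11, 6), g)) = Mul(Rational(11, 6), g, Add(8, g)))
Mul(Mul(-19, Function('J')(6)), 13) = Mul(Mul(-19, Mul(Rational(11, 6), 6, Add(8, 6))), 13) = Mul(Mul(-19, Mul(Rational(11, 6), 6, 14)), 13) = Mul(Mul(-19, 154), 13) = Mul(-2926, 13) = -38038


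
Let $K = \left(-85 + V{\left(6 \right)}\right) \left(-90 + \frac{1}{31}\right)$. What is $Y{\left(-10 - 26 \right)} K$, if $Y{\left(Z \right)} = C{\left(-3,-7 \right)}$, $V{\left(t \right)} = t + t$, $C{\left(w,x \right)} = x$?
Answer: $- \frac{1425179}{31} \approx -45974.0$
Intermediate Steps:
$V{\left(t \right)} = 2 t$
$K = \frac{203597}{31}$ ($K = \left(-85 + 2 \cdot 6\right) \left(-90 + \frac{1}{31}\right) = \left(-85 + 12\right) \left(-90 + \frac{1}{31}\right) = \left(-73\right) \left(- \frac{2789}{31}\right) = \frac{203597}{31} \approx 6567.6$)
$Y{\left(Z \right)} = -7$
$Y{\left(-10 - 26 \right)} K = \left(-7\right) \frac{203597}{31} = - \frac{1425179}{31}$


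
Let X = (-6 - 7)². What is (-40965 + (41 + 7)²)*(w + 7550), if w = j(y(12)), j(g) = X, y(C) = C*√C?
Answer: -298424259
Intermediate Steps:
X = 169 (X = (-13)² = 169)
y(C) = C^(3/2)
j(g) = 169
w = 169
(-40965 + (41 + 7)²)*(w + 7550) = (-40965 + (41 + 7)²)*(169 + 7550) = (-40965 + 48²)*7719 = (-40965 + 2304)*7719 = -38661*7719 = -298424259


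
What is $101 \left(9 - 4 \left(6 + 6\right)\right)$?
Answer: $-3939$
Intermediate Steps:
$101 \left(9 - 4 \left(6 + 6\right)\right) = 101 \left(9 - 48\right) = 101 \left(-39\right) = -3939$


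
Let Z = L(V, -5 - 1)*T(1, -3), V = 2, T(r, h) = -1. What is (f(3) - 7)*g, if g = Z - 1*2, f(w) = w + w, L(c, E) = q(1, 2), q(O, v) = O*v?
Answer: 4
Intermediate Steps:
L(c, E) = 2 (L(c, E) = 1*2 = 2)
Z = -2 (Z = 2*(-1) = -2)
f(w) = 2*w
g = -4 (g = -2 - 1*2 = -2 - 2 = -4)
(f(3) - 7)*g = (2*3 - 7)*(-4) = (6 - 7)*(-4) = -1*(-4) = 4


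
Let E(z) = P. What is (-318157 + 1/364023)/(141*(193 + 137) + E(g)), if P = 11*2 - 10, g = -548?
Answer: -57908232805/8471179233 ≈ -6.8359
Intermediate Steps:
P = 12 (P = 22 - 10 = 12)
E(z) = 12
(-318157 + 1/364023)/(141*(193 + 137) + E(g)) = (-318157 + 1/364023)/(141*(193 + 137) + 12) = (-318157 + 1/364023)/(141*330 + 12) = -115816465610/(364023*(46530 + 12)) = -115816465610/364023/46542 = -115816465610/364023*1/46542 = -57908232805/8471179233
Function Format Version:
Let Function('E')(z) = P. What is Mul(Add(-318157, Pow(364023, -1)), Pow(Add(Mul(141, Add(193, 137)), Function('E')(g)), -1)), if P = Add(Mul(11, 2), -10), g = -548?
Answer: Rational(-57908232805, 8471179233) ≈ -6.8359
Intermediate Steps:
P = 12 (P = Add(22, -10) = 12)
Function('E')(z) = 12
Mul(Add(-318157, Pow(364023, -1)), Pow(Add(Mul(141, Add(193, 137)), Function('E')(g)), -1)) = Mul(Add(-318157, Pow(364023, -1)), Pow(Add(Mul(141, Add(193, 137)), 12), -1)) = Mul(Add(-318157, Rational(1, 364023)), Pow(Add(Mul(141, 330), 12), -1)) = Mul(Rational(-115816465610, 364023), Pow(Add(46530, 12), -1)) = Mul(Rational(-115816465610, 364023), Pow(46542, -1)) = Mul(Rational(-115816465610, 364023), Rational(1, 46542)) = Rational(-57908232805, 8471179233)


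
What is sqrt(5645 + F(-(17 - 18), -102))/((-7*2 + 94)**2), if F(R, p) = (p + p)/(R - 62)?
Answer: 109*sqrt(1769)/390400 ≈ 0.011743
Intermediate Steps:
F(R, p) = 2*p/(-62 + R) (F(R, p) = (2*p)/(-62 + R) = 2*p/(-62 + R))
sqrt(5645 + F(-(17 - 18), -102))/((-7*2 + 94)**2) = sqrt(5645 + 2*(-102)/(-62 - (17 - 18)))/((-7*2 + 94)**2) = sqrt(5645 + 2*(-102)/(-62 - 1*(-1)))/((-14 + 94)**2) = sqrt(5645 + 2*(-102)/(-62 + 1))/(80**2) = sqrt(5645 + 2*(-102)/(-61))/6400 = sqrt(5645 + 2*(-102)*(-1/61))*(1/6400) = sqrt(5645 + 204/61)*(1/6400) = sqrt(344549/61)*(1/6400) = (109*sqrt(1769)/61)*(1/6400) = 109*sqrt(1769)/390400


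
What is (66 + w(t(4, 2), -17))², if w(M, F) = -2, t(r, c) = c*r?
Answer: 4096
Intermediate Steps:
(66 + w(t(4, 2), -17))² = (66 - 2)² = 64² = 4096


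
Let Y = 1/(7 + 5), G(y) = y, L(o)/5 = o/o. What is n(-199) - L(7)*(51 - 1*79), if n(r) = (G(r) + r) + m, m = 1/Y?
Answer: -246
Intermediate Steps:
L(o) = 5 (L(o) = 5*(o/o) = 5*1 = 5)
Y = 1/12 ≈ 0.083333
m = 12 (m = 1/(1/12) = 12)
n(r) = 12 + 2*r (n(r) = (r + r) + 12 = 2*r + 12 = 12 + 2*r)
n(-199) - L(7)*(51 - 1*79) = (12 + 2*(-199)) - 5*(51 - 1*79) = (12 - 398) - 5*(51 - 79) = -386 - 5*(-28) = -386 - 1*(-140) = -386 + 140 = -246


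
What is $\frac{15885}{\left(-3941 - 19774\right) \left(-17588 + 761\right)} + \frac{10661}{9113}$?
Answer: $\frac{94543141858}{80812525677} \approx 1.1699$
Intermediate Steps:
$\frac{15885}{\left(-3941 - 19774\right) \left(-17588 + 761\right)} + \frac{10661}{9113} = \frac{15885}{\left(-23715\right) \left(-16827\right)} + 10661 \cdot \frac{1}{9113} = \frac{15885}{399052305} + \frac{10661}{9113} = 15885 \cdot \frac{1}{399052305} + \frac{10661}{9113} = \frac{353}{8867829} + \frac{10661}{9113} = \frac{94543141858}{80812525677}$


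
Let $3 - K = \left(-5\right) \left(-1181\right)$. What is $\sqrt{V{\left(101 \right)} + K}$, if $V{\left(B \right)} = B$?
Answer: $i \sqrt{5801} \approx 76.164 i$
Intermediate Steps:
$K = -5902$ ($K = 3 - \left(-5\right) \left(-1181\right) = 3 - 5905 = -5902$)
$\sqrt{V{\left(101 \right)} + K} = \sqrt{101 - 5902} = \sqrt{-5801} = i \sqrt{5801}$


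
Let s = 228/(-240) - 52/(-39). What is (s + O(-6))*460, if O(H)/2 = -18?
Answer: -49151/3 ≈ -16384.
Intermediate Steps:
O(H) = -36 (O(H) = 2*(-18) = -36)
s = 23/60 (s = 228*(-1/240) - 52*(-1/39) = -19/20 + 4/3 = 23/60 ≈ 0.38333)
(s + O(-6))*460 = (23/60 - 36)*460 = -2137/60*460 = -49151/3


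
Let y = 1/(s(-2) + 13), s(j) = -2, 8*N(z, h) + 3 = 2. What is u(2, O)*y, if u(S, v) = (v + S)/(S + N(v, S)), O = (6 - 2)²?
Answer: 48/55 ≈ 0.87273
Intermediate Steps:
N(z, h) = -⅛ (N(z, h) = -3/8 + (⅛)*2 = -3/8 + ¼ = -⅛)
O = 16 (O = 4² = 16)
u(S, v) = (S + v)/(-⅛ + S) (u(S, v) = (v + S)/(S - ⅛) = (S + v)/(-⅛ + S))
y = 1/11 (y = 1/(-2 + 13) = 1/11 ≈ 0.090909)
u(2, O)*y = (8*(2 + 16)/(-1 + 8*2))*(1/11) = (8*18/(-1 + 16))*(1/11) = (8*18/15)*(1/11) = (8*(1/15)*18)*(1/11) = (48/5)*(1/11) = 48/55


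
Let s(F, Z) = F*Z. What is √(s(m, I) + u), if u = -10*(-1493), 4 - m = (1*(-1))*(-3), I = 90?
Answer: 2*√3755 ≈ 122.56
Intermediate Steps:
m = 1 (m = 4 - 1*(-1)*(-3) = 4 - (-1)*(-3) = 4 - 1*3 = 4 - 3 = 1)
u = 14930
√(s(m, I) + u) = √(1*90 + 14930) = √(90 + 14930) = √15020 = 2*√3755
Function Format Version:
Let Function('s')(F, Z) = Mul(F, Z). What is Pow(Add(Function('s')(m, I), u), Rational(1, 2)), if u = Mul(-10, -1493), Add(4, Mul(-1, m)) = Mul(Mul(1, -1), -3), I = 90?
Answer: Mul(2, Pow(3755, Rational(1, 2))) ≈ 122.56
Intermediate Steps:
m = 1 (m = Add(4, Mul(-1, Mul(Mul(1, -1), -3))) = Add(4, Mul(-1, Mul(-1, -3))) = Add(4, Mul(-1, 3)) = Add(4, -3) = 1)
u = 14930
Pow(Add(Function('s')(m, I), u), Rational(1, 2)) = Pow(Add(Mul(1, 90), 14930), Rational(1, 2)) = Pow(Add(90, 14930), Rational(1, 2)) = Pow(15020, Rational(1, 2)) = Mul(2, Pow(3755, Rational(1, 2)))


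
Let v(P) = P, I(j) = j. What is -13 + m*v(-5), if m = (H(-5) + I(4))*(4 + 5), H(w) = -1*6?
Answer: 77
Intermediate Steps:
H(w) = -6
m = -18 (m = (-6 + 4)*(4 + 5) = -2*9 = -18)
-13 + m*v(-5) = -13 - 18*(-5) = -13 + 90 = 77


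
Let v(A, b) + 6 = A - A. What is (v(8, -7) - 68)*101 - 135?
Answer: -7609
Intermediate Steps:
v(A, b) = -6 (v(A, b) = -6 + (A - A) = -6 + 0 = -6)
(v(8, -7) - 68)*101 - 135 = (-6 - 68)*101 - 135 = -74*101 - 135 = -7474 - 135 = -7609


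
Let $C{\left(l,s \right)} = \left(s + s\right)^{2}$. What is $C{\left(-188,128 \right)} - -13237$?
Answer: $78773$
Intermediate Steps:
$C{\left(l,s \right)} = 4 s^{2}$ ($C{\left(l,s \right)} = \left(2 s\right)^{2} = 4 s^{2}$)
$C{\left(-188,128 \right)} - -13237 = 4 \cdot 128^{2} - -13237 = 4 \cdot 16384 + 13237 = 65536 + 13237 = 78773$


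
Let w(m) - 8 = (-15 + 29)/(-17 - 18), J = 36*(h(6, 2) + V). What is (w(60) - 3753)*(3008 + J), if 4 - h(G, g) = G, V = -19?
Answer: -42173204/5 ≈ -8.4346e+6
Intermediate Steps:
h(G, g) = 4 - G
J = -756 (J = 36*((4 - 1*6) - 19) = 36*((4 - 6) - 19) = 36*(-2 - 19) = 36*(-21) = -756)
w(m) = 38/5 (w(m) = 8 + (-15 + 29)/(-17 - 18) = 8 + 14/(-35) = 8 + 14*(-1/35) = 8 - 2/5 = 38/5)
(w(60) - 3753)*(3008 + J) = (38/5 - 3753)*(3008 - 756) = -18727/5*2252 = -42173204/5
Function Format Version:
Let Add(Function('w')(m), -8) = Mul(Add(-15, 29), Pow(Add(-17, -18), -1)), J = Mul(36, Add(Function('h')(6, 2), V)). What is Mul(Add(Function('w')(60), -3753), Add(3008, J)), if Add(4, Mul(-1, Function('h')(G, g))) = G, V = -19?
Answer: Rational(-42173204, 5) ≈ -8.4346e+6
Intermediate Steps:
Function('h')(G, g) = Add(4, Mul(-1, G))
J = -756 (J = Mul(36, Add(Add(4, Mul(-1, 6)), -19)) = Mul(36, Add(Add(4, -6), -19)) = Mul(36, Add(-2, -19)) = Mul(36, -21) = -756)
Function('w')(m) = Rational(38, 5) (Function('w')(m) = Add(8, Mul(Add(-15, 29), Pow(Add(-17, -18), -1))) = Add(8, Mul(14, Pow(-35, -1))) = Add(8, Mul(14, Rational(-1, 35))) = Add(8, Rational(-2, 5)) = Rational(38, 5))
Mul(Add(Function('w')(60), -3753), Add(3008, J)) = Mul(Add(Rational(38, 5), -3753), Add(3008, -756)) = Mul(Rational(-18727, 5), 2252) = Rational(-42173204, 5)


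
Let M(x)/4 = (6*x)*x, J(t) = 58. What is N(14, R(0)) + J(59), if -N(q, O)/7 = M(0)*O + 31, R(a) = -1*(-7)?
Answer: -159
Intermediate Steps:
M(x) = 24*x² (M(x) = 4*((6*x)*x) = 4*(6*x²) = 24*x²)
R(a) = 7
N(q, O) = -217 (N(q, O) = -7*((24*0²)*O + 31) = -7*((24*0)*O + 31) = -7*(0*O + 31) = -7*(0 + 31) = -7*31 = -217)
N(14, R(0)) + J(59) = -217 + 58 = -159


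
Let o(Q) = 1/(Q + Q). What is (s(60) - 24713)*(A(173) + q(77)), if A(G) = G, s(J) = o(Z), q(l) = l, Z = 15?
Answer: -18534725/3 ≈ -6.1782e+6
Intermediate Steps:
o(Q) = 1/(2*Q)
s(J) = 1/30 (s(J) = (½)/15 = (½)*(1/15) = 1/30)
(s(60) - 24713)*(A(173) + q(77)) = (1/30 - 24713)*(173 + 77) = -741389/30*250 = -18534725/3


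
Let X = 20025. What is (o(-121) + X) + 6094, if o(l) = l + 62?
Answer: 26060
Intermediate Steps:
o(l) = 62 + l
(o(-121) + X) + 6094 = ((62 - 121) + 20025) + 6094 = (-59 + 20025) + 6094 = 19966 + 6094 = 26060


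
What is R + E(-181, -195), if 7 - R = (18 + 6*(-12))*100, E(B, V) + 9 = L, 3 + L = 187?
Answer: 5582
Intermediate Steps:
L = 184 (L = -3 + 187 = 184)
E(B, V) = 175 (E(B, V) = -9 + 184 = 175)
R = 5407 (R = 7 - (18 + 6*(-12))*100 = 7 - (18 - 72)*100 = 7 - (-54)*100 = 7 - 1*(-5400) = 7 + 5400 = 5407)
R + E(-181, -195) = 5407 + 175 = 5582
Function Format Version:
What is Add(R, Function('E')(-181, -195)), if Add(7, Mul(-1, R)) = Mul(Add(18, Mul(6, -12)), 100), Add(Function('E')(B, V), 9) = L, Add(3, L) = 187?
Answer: 5582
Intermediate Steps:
L = 184 (L = Add(-3, 187) = 184)
Function('E')(B, V) = 175 (Function('E')(B, V) = Add(-9, 184) = 175)
R = 5407 (R = Add(7, Mul(-1, Mul(Add(18, Mul(6, -12)), 100))) = Add(7, Mul(-1, Mul(Add(18, -72), 100))) = Add(7, Mul(-1, Mul(-54, 100))) = Add(7, Mul(-1, -5400)) = Add(7, 5400) = 5407)
Add(R, Function('E')(-181, -195)) = Add(5407, 175) = 5582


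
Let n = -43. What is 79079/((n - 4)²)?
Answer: 79079/2209 ≈ 35.799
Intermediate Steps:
79079/((n - 4)²) = 79079/((-43 - 4)²) = 79079/((-47)²) = 79079/2209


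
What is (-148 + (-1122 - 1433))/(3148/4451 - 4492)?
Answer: 12031053/19990744 ≈ 0.60183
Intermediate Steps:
(-148 + (-1122 - 1433))/(3148/4451 - 4492) = (-148 - 2555)/(3148*(1/4451) - 4492) = -2703/(3148/4451 - 4492) = -2703/(-19990744/4451) = -2703*(-4451/19990744) = 12031053/19990744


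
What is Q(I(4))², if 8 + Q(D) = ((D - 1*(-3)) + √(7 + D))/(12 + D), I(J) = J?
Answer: (121 - √11)²/256 ≈ 54.099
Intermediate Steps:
Q(D) = -8 + (3 + D + √(7 + D))/(12 + D) (Q(D) = -8 + ((D - 1*(-3)) + √(7 + D))/(12 + D) = -8 + ((D + 3) + √(7 + D))/(12 + D) = -8 + ((3 + D) + √(7 + D))/(12 + D) = -8 + (3 + D + √(7 + D))/(12 + D))
Q(I(4))² = ((-93 + √(7 + 4) - 7*4)/(12 + 4))² = ((-93 + √11 - 28)/16)² = ((-121 + √11)/16)² = (-121/16 + √11/16)²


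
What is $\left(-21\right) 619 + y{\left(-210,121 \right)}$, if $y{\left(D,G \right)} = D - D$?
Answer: $-12999$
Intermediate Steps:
$y{\left(D,G \right)} = 0$
$\left(-21\right) 619 + y{\left(-210,121 \right)} = \left(-21\right) 619 + 0 = -12999 + 0 = -12999$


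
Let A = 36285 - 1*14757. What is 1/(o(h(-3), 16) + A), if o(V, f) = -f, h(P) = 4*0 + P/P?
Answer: 1/21512 ≈ 4.6486e-5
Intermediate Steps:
h(P) = 1 (h(P) = 0 + 1 = 1)
A = 21528 (A = 36285 - 14757 = 21528)
1/(o(h(-3), 16) + A) = 1/(-1*16 + 21528) = 1/(-16 + 21528) = 1/21512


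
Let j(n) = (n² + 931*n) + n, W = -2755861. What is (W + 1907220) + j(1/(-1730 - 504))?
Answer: -4235362244683/4990756 ≈ -8.4864e+5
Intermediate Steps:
j(n) = n² + 932*n
(W + 1907220) + j(1/(-1730 - 504)) = (-2755861 + 1907220) + (932 + 1/(-1730 - 504))/(-1730 - 504) = -848641 + (932 + 1/(-2234))/(-2234) = -848641 - (932 - 1/2234)/2234 = -848641 - 1/2234*2082087/2234 = -848641 - 2082087/4990756 = -4235362244683/4990756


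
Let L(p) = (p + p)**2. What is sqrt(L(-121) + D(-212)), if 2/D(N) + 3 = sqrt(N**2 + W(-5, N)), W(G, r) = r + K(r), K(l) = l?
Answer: sqrt(-175690 + 117128*sqrt(11130))/sqrt(-3 + 2*sqrt(11130)) ≈ 242.00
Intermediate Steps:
W(G, r) = 2*r (W(G, r) = r + r = 2*r)
D(N) = 2/(-3 + sqrt(N**2 + 2*N))
L(p) = 4*p**2 (L(p) = (2*p)**2 = 4*p**2)
sqrt(L(-121) + D(-212)) = sqrt(4*(-121)**2 + 2/(-3 + sqrt(-212*(2 - 212)))) = sqrt(4*14641 + 2/(-3 + sqrt(-212*(-210)))) = sqrt(58564 + 2/(-3 + sqrt(44520))) = sqrt(58564 + 2/(-3 + 2*sqrt(11130)))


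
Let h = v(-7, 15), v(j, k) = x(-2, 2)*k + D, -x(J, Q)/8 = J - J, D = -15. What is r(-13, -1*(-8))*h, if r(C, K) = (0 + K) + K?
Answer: -240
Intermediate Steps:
x(J, Q) = 0 (x(J, Q) = -8*(J - J) = -8*0 = 0)
v(j, k) = -15 (v(j, k) = 0*k - 15 = 0 - 15 = -15)
h = -15
r(C, K) = 2*K (r(C, K) = K + K = 2*K)
r(-13, -1*(-8))*h = (2*(-1*(-8)))*(-15) = (2*8)*(-15) = 16*(-15) = -240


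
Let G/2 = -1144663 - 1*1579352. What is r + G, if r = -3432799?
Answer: -8880829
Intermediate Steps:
G = -5448030 (G = 2*(-1144663 - 1*1579352) = 2*(-1144663 - 1579352) = 2*(-2724015) = -5448030)
r + G = -3432799 - 5448030 = -8880829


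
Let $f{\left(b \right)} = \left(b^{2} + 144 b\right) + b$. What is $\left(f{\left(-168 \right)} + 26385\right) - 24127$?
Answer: $6122$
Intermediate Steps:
$f{\left(b \right)} = b^{2} + 145 b$
$\left(f{\left(-168 \right)} + 26385\right) - 24127 = \left(- 168 \left(145 - 168\right) + 26385\right) - 24127 = \left(\left(-168\right) \left(-23\right) + 26385\right) - 24127 = \left(3864 + 26385\right) - 24127 = 30249 - 24127 = 6122$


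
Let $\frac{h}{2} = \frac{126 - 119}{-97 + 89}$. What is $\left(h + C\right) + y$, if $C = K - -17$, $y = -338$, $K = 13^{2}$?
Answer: $- \frac{615}{4} \approx -153.75$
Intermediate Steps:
$K = 169$
$h = - \frac{7}{4}$ ($h = 2 \frac{126 - 119}{-97 + 89} = 2 \frac{7}{-8} = 2 \cdot 7 \left(- \frac{1}{8}\right) = 2 \left(- \frac{7}{8}\right) = - \frac{7}{4} \approx -1.75$)
$C = 186$ ($C = 169 - -17 = 169 + 17 = 186$)
$\left(h + C\right) + y = \left(- \frac{7}{4} + 186\right) - 338 = \frac{737}{4} - 338 = - \frac{615}{4}$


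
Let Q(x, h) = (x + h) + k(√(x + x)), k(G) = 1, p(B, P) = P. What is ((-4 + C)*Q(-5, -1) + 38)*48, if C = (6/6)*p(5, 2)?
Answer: 2304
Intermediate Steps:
Q(x, h) = 1 + h + x (Q(x, h) = (x + h) + 1 = (h + x) + 1 = 1 + h + x)
C = 2 (C = (6/6)*2 = (6*(⅙))*2 = 1*2 = 2)
((-4 + C)*Q(-5, -1) + 38)*48 = ((-4 + 2)*(1 - 1 - 5) + 38)*48 = (-2*(-5) + 38)*48 = (10 + 38)*48 = 48*48 = 2304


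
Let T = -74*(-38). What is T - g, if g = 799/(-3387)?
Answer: 9525043/3387 ≈ 2812.2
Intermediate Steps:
g = -799/3387 (g = 799*(-1/3387) = -799/3387 ≈ -0.23590)
T = 2812
T - g = 2812 - 1*(-799/3387) = 2812 + 799/3387 = 9525043/3387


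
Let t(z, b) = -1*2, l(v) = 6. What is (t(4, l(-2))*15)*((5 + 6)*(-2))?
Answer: 660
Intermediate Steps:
t(z, b) = -2
(t(4, l(-2))*15)*((5 + 6)*(-2)) = (-2*15)*((5 + 6)*(-2)) = -330*(-2) = -30*(-22) = 660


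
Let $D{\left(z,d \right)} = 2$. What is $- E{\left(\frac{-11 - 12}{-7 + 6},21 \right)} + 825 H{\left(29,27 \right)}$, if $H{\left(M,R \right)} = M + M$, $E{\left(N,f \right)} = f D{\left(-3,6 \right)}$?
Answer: $47808$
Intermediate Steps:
$E{\left(N,f \right)} = 2 f$ ($E{\left(N,f \right)} = f 2 = 2 f$)
$H{\left(M,R \right)} = 2 M$
$- E{\left(\frac{-11 - 12}{-7 + 6},21 \right)} + 825 H{\left(29,27 \right)} = - 2 \cdot 21 + 825 \cdot 2 \cdot 29 = \left(-1\right) 42 + 825 \cdot 58 = -42 + 47850 = 47808$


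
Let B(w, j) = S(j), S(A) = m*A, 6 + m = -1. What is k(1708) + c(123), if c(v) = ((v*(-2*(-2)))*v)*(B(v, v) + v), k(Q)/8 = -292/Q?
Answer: -19070165600/427 ≈ -4.4661e+7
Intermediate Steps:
m = -7 (m = -6 - 1 = -7)
S(A) = -7*A
k(Q) = -2336/Q (k(Q) = 8*(-292/Q) = -2336/Q)
B(w, j) = -7*j
c(v) = -24*v³ (c(v) = ((v*(-2*(-2)))*v)*(-7*v + v) = ((v*4)*v)*(-6*v) = ((4*v)*v)*(-6*v) = (4*v²)*(-6*v) = -24*v³)
k(1708) + c(123) = -2336/1708 - 24*123³ = -2336*1/1708 - 24*1860867 = -584/427 - 44660808 = -19070165600/427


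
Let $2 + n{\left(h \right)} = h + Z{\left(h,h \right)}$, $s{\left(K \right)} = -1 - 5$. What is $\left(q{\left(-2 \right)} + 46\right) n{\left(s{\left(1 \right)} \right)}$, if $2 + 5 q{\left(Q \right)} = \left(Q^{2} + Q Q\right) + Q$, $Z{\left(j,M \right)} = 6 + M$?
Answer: $- \frac{1872}{5} \approx -374.4$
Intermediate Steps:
$s{\left(K \right)} = -6$ ($s{\left(K \right)} = -1 - 5 = -6$)
$q{\left(Q \right)} = - \frac{2}{5} + \frac{Q}{5} + \frac{2 Q^{2}}{5}$ ($q{\left(Q \right)} = - \frac{2}{5} + \frac{\left(Q^{2} + Q Q\right) + Q}{5} = - \frac{2}{5} + \frac{\left(Q^{2} + Q^{2}\right) + Q}{5} = - \frac{2}{5} + \frac{2 Q^{2} + Q}{5} = - \frac{2}{5} + \frac{Q + 2 Q^{2}}{5} = - \frac{2}{5} + \left(\frac{Q}{5} + \frac{2 Q^{2}}{5}\right) = - \frac{2}{5} + \frac{Q}{5} + \frac{2 Q^{2}}{5}$)
$n{\left(h \right)} = 4 + 2 h$ ($n{\left(h \right)} = -2 + \left(h + \left(6 + h\right)\right) = -2 + \left(6 + 2 h\right) = 4 + 2 h$)
$\left(q{\left(-2 \right)} + 46\right) n{\left(s{\left(1 \right)} \right)} = \left(\left(- \frac{2}{5} + \frac{1}{5} \left(-2\right) + \frac{2 \left(-2\right)^{2}}{5}\right) + 46\right) \left(4 + 2 \left(-6\right)\right) = \left(\left(- \frac{2}{5} - \frac{2}{5} + \frac{2}{5} \cdot 4\right) + 46\right) \left(4 - 12\right) = \left(\left(- \frac{2}{5} - \frac{2}{5} + \frac{8}{5}\right) + 46\right) \left(-8\right) = \left(\frac{4}{5} + 46\right) \left(-8\right) = \frac{234}{5} \left(-8\right) = - \frac{1872}{5}$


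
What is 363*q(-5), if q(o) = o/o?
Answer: 363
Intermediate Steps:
q(o) = 1
363*q(-5) = 363*1 = 363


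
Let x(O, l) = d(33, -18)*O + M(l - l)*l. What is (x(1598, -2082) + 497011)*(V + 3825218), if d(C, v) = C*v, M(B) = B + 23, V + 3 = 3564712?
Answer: -3695606423649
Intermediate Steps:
V = 3564709 (V = -3 + 3564712 = 3564709)
M(B) = 23 + B
x(O, l) = -594*O + 23*l (x(O, l) = (33*(-18))*O + (23 + (l - l))*l = -594*O + (23 + 0)*l = -594*O + 23*l)
(x(1598, -2082) + 497011)*(V + 3825218) = ((-594*1598 + 23*(-2082)) + 497011)*(3564709 + 3825218) = ((-949212 - 47886) + 497011)*7389927 = (-997098 + 497011)*7389927 = -500087*7389927 = -3695606423649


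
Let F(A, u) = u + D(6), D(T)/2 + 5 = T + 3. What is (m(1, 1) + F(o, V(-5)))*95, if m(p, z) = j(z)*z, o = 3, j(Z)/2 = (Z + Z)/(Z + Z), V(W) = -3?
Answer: 665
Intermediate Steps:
D(T) = -4 + 2*T (D(T) = -10 + 2*(T + 3) = -10 + 2*(3 + T) = -10 + (6 + 2*T) = -4 + 2*T)
j(Z) = 2 (j(Z) = 2*((Z + Z)/(Z + Z)) = 2*((2*Z)/((2*Z))) = 2*((2*Z)*(1/(2*Z))) = 2*1 = 2)
F(A, u) = 8 + u (F(A, u) = u + (-4 + 2*6) = u + (-4 + 12) = u + 8 = 8 + u)
m(p, z) = 2*z
(m(1, 1) + F(o, V(-5)))*95 = (2*1 + (8 - 3))*95 = (2 + 5)*95 = 7*95 = 665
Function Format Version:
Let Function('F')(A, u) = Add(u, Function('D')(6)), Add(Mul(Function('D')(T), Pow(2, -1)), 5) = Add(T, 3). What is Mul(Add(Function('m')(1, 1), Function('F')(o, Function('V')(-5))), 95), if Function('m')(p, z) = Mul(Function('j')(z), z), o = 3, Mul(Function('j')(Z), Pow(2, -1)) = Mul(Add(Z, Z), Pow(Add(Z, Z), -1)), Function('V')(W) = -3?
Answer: 665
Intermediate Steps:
Function('D')(T) = Add(-4, Mul(2, T)) (Function('D')(T) = Add(-10, Mul(2, Add(T, 3))) = Add(-10, Mul(2, Add(3, T))) = Add(-10, Add(6, Mul(2, T))) = Add(-4, Mul(2, T)))
Function('j')(Z) = 2 (Function('j')(Z) = Mul(2, Mul(Add(Z, Z), Pow(Add(Z, Z), -1))) = Mul(2, Mul(Mul(2, Z), Pow(Mul(2, Z), -1))) = Mul(2, Mul(Mul(2, Z), Mul(Rational(1, 2), Pow(Z, -1)))) = Mul(2, 1) = 2)
Function('F')(A, u) = Add(8, u) (Function('F')(A, u) = Add(u, Add(-4, Mul(2, 6))) = Add(u, Add(-4, 12)) = Add(u, 8) = Add(8, u))
Function('m')(p, z) = Mul(2, z)
Mul(Add(Function('m')(1, 1), Function('F')(o, Function('V')(-5))), 95) = Mul(Add(Mul(2, 1), Add(8, -3)), 95) = Mul(Add(2, 5), 95) = Mul(7, 95) = 665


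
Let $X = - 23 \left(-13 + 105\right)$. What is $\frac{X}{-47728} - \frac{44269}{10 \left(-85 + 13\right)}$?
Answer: $\frac{132149647}{2147760} \approx 61.529$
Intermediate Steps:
$X = -2116$ ($X = \left(-23\right) 92 = -2116$)
$\frac{X}{-47728} - \frac{44269}{10 \left(-85 + 13\right)} = - \frac{2116}{-47728} - \frac{44269}{10 \left(-85 + 13\right)} = \left(-2116\right) \left(- \frac{1}{47728}\right) - \frac{44269}{10 \left(-72\right)} = \frac{529}{11932} - \frac{44269}{-720} = \frac{529}{11932} - - \frac{44269}{720} = \frac{529}{11932} + \frac{44269}{720} = \frac{132149647}{2147760}$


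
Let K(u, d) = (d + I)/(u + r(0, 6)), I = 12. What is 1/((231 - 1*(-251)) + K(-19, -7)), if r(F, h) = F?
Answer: 19/9153 ≈ 0.0020758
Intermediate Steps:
K(u, d) = (12 + d)/u (K(u, d) = (d + 12)/(u + 0) = (12 + d)/u)
1/((231 - 1*(-251)) + K(-19, -7)) = 1/((231 - 1*(-251)) + (12 - 7)/(-19)) = 1/((231 + 251) - 1/19*5) = 1/(482 - 5/19) = 1/(9153/19) = 19/9153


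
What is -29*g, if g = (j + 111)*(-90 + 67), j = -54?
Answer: 38019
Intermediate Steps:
g = -1311 (g = (-54 + 111)*(-90 + 67) = 57*(-23) = -1311)
-29*g = -29*(-1311) = 38019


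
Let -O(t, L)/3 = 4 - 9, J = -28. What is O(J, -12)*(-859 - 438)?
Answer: -19455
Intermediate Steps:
O(t, L) = 15 (O(t, L) = -3*(4 - 9) = -3*(-5) = 15)
O(J, -12)*(-859 - 438) = 15*(-859 - 438) = 15*(-1297) = -19455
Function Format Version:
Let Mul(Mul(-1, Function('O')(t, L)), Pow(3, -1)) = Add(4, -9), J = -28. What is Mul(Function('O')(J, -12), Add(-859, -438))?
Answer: -19455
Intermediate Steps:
Function('O')(t, L) = 15 (Function('O')(t, L) = Mul(-3, Add(4, -9)) = Mul(-3, -5) = 15)
Mul(Function('O')(J, -12), Add(-859, -438)) = Mul(15, Add(-859, -438)) = Mul(15, -1297) = -19455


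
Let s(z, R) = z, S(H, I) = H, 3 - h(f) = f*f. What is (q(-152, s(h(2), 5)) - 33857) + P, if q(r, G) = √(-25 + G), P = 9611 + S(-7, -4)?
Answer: -24253 + I*√26 ≈ -24253.0 + 5.099*I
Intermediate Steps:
h(f) = 3 - f² (h(f) = 3 - f*f = 3 - f²)
P = 9604 (P = 9611 - 7 = 9604)
(q(-152, s(h(2), 5)) - 33857) + P = (√(-25 + (3 - 1*2²)) - 33857) + 9604 = (√(-25 + (3 - 1*4)) - 33857) + 9604 = (√(-25 + (3 - 4)) - 33857) + 9604 = (√(-25 - 1) - 33857) + 9604 = (√(-26) - 33857) + 9604 = (I*√26 - 33857) + 9604 = (-33857 + I*√26) + 9604 = -24253 + I*√26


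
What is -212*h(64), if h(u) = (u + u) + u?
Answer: -40704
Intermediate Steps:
h(u) = 3*u (h(u) = 2*u + u = 3*u)
-212*h(64) = -636*64 = -212*192 = -40704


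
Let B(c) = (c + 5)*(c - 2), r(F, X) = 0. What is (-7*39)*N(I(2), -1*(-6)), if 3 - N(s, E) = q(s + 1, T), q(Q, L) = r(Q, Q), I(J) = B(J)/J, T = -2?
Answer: -819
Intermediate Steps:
B(c) = (-2 + c)*(5 + c) (B(c) = (5 + c)*(-2 + c) = (-2 + c)*(5 + c))
I(J) = (-10 + J**2 + 3*J)/J
q(Q, L) = 0
N(s, E) = 3 (N(s, E) = 3 - 1*0 = 3 + 0 = 3)
(-7*39)*N(I(2), -1*(-6)) = -7*39*3 = -273*3 = -819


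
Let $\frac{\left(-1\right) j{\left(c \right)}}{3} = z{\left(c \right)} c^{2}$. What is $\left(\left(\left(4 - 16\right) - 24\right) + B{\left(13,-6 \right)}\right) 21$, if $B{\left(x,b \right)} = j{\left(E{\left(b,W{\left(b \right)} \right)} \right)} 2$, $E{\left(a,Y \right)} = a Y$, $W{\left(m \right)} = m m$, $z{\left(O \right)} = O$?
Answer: $1269788940$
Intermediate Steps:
$W{\left(m \right)} = m^{2}$
$E{\left(a,Y \right)} = Y a$
$j{\left(c \right)} = - 3 c^{3}$ ($j{\left(c \right)} = - 3 c c^{2} = - 3 c^{3}$)
$B{\left(x,b \right)} = - 6 b^{9}$ ($B{\left(x,b \right)} = - 3 \left(b^{2} b\right)^{3} \cdot 2 = - 3 \left(b^{3}\right)^{3} \cdot 2 = - 3 b^{9} \cdot 2 = - 6 b^{9}$)
$\left(\left(\left(4 - 16\right) - 24\right) + B{\left(13,-6 \right)}\right) 21 = \left(\left(\left(4 - 16\right) - 24\right) - 6 \left(-6\right)^{9}\right) 21 = \left(\left(\left(4 - 16\right) - 24\right) - -60466176\right) 21 = \left(\left(-12 - 24\right) + 60466176\right) 21 = \left(-36 + 60466176\right) 21 = 60466140 \cdot 21 = 1269788940$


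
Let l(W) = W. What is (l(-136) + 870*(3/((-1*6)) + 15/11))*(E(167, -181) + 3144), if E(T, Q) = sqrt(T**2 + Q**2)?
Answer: 21281736/11 + 33845*sqrt(2426)/11 ≈ 2.0863e+6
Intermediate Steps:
E(T, Q) = sqrt(Q**2 + T**2)
(l(-136) + 870*(3/((-1*6)) + 15/11))*(E(167, -181) + 3144) = (-136 + 870*(3/((-1*6)) + 15/11))*(sqrt((-181)**2 + 167**2) + 3144) = (-136 + 870*(3/(-6) + 15*(1/11)))*(sqrt(32761 + 27889) + 3144) = (-136 + 870*(3*(-1/6) + 15/11))*(sqrt(60650) + 3144) = (-136 + 870*(-1/2 + 15/11))*(5*sqrt(2426) + 3144) = (-136 + 870*(19/22))*(3144 + 5*sqrt(2426)) = (-136 + 8265/11)*(3144 + 5*sqrt(2426)) = 6769*(3144 + 5*sqrt(2426))/11 = 21281736/11 + 33845*sqrt(2426)/11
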